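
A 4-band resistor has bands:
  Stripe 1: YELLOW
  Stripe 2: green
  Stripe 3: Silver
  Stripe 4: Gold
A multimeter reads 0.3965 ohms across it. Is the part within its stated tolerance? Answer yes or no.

no

Yellow → 4 (first significant figure)
Green → 5 (second significant figure)
Silver → ×0.01 multiplier
Gold → ±5% tolerance
45 × 0.01 = 0.45 Ω
Allowed range: 0.4275 Ω to 0.4725 Ω.
0.3965 ohms lies outside that range.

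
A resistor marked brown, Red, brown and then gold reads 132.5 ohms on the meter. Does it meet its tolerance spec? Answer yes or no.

Brown → 1 (first significant figure)
Red → 2 (second significant figure)
Brown → ×10 multiplier
Gold → ±5% tolerance
12 × 10 = 120 Ω
Allowed range: 114 Ω to 126 Ω.
132.5 ohms lies outside that range.

no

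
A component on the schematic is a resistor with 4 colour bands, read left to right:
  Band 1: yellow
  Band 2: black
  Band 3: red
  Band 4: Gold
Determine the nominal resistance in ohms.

Yellow → 4 (first significant figure)
Black → 0 (second significant figure)
Red → ×10^2 multiplier
40 × 100 = 4000 Ω

4000 Ω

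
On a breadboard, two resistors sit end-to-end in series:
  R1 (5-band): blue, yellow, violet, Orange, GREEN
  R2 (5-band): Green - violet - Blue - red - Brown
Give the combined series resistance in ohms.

704600 Ω

R1: blue, yellow, violet → 647; orange ×10^3 → 647000 Ω.
R2: green, violet, blue → 576; red ×10^2 → 57600 Ω.
Series: 647000 + 57600 = 704600 Ω.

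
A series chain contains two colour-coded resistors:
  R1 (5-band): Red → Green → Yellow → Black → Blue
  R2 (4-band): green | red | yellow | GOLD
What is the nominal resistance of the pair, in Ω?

R1: red, green, yellow → 254; black ×1 → 254 Ω.
R2: green, red → 52; yellow ×10^4 → 520000 Ω.
Series: 254 + 520000 = 520254 Ω.

520254 Ω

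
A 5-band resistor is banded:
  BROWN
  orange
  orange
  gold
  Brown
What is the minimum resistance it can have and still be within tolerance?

Brown → 1 (first significant figure)
Orange → 3 (second significant figure)
Orange → 3 (third significant figure)
Gold → ×0.1 multiplier
Brown → ±1% tolerance
133 × 0.1 = 13.3 Ω
Minimum = 13.3 × (1 − 1/100) = 13.167 Ω.

13.167 Ω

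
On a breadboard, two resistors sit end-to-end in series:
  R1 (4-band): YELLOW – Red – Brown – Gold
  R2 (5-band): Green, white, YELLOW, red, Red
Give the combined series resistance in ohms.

59820 Ω

R1: yellow, red → 42; brown ×10 → 420 Ω.
R2: green, white, yellow → 594; red ×10^2 → 59400 Ω.
Series: 420 + 59400 = 59820 Ω.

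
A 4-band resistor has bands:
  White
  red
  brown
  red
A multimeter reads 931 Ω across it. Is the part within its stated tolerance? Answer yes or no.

yes

White → 9 (first significant figure)
Red → 2 (second significant figure)
Brown → ×10 multiplier
Red → ±2% tolerance
92 × 10 = 920 Ω
Allowed range: 901.6 Ω to 938.4 Ω.
931 Ω lies inside that range.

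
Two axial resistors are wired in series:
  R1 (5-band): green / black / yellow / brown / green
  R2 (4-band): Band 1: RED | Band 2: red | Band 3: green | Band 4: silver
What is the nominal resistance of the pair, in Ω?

2205040 Ω

R1: green, black, yellow → 504; brown ×10 → 5040 Ω.
R2: red, red → 22; green ×10^5 → 2200000 Ω.
Series: 5040 + 2200000 = 2205040 Ω.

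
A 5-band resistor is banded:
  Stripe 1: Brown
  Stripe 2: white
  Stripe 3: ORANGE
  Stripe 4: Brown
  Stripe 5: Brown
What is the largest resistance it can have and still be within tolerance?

1949.3 Ω

Brown → 1 (first significant figure)
White → 9 (second significant figure)
Orange → 3 (third significant figure)
Brown → ×10 multiplier
Brown → ±1% tolerance
193 × 10 = 1930 Ω
Largest = 1930 × (1 + 1/100) = 1949.3 Ω.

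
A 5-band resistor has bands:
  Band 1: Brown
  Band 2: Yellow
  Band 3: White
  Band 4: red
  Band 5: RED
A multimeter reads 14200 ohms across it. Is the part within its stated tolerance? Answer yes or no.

no

Brown → 1 (first significant figure)
Yellow → 4 (second significant figure)
White → 9 (third significant figure)
Red → ×10^2 multiplier
Red → ±2% tolerance
149 × 100 = 14900 Ω
Allowed range: 14602 Ω to 15198 Ω.
14200 ohms lies outside that range.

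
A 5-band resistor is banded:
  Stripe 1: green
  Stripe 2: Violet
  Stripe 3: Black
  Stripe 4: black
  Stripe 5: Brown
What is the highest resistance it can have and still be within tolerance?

Green → 5 (first significant figure)
Violet → 7 (second significant figure)
Black → 0 (third significant figure)
Black → ×1 multiplier
Brown → ±1% tolerance
570 × 1 = 570 Ω
Highest = 570 × (1 + 1/100) = 575.7 Ω.

575.7 Ω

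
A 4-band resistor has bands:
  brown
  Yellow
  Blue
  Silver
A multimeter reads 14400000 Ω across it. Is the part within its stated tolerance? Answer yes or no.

yes

Brown → 1 (first significant figure)
Yellow → 4 (second significant figure)
Blue → ×10^6 multiplier
Silver → ±10% tolerance
14 × 1000000 = 14000000 Ω
Allowed range: 12600000 Ω to 15400000 Ω.
14400000 Ω lies inside that range.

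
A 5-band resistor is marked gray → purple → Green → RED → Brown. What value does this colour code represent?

Grey → 8 (first significant figure)
Violet → 7 (second significant figure)
Green → 5 (third significant figure)
Red → ×10^2 multiplier
875 × 100 = 87500 Ω

87500 Ω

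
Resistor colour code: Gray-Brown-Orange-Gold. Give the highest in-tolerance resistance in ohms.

Grey → 8 (first significant figure)
Brown → 1 (second significant figure)
Orange → ×10^3 multiplier
Gold → ±5% tolerance
81 × 1000 = 81000 Ω
Highest = 81000 × (1 + 5/100) = 85050 Ω.

85050 Ω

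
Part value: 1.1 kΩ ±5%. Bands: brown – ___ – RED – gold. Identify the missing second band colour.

brown

1100 Ω = 11 × 10^2.
The second band gives digit 1 of the significand, and 1 is brown.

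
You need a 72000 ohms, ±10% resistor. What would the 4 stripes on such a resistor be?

72000 Ω = 72 × 10^3.
7 → violet
2 → red
Multiplier 10^3 → orange.
±10% tolerance → silver.

violet, red, orange, silver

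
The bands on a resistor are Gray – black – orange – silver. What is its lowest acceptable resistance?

Grey → 8 (first significant figure)
Black → 0 (second significant figure)
Orange → ×10^3 multiplier
Silver → ±10% tolerance
80 × 1000 = 80000 Ω
Lowest = 80000 × (1 − 10/100) = 72000 Ω.

72000 Ω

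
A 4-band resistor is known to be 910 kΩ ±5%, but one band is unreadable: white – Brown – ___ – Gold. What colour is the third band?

910000 Ω = 91 × 10^4.
The third band is the multiplier, 10^4, which is yellow.

yellow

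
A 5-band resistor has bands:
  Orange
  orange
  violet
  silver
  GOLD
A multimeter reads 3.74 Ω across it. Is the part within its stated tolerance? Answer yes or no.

no

Orange → 3 (first significant figure)
Orange → 3 (second significant figure)
Violet → 7 (third significant figure)
Silver → ×0.01 multiplier
Gold → ±5% tolerance
337 × 0.01 = 3.37 Ω
Allowed range: 3.2015 Ω to 3.5385 Ω.
3.74 Ω lies outside that range.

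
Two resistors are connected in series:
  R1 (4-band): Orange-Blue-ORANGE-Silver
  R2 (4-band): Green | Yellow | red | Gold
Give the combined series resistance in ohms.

R1: orange, blue → 36; orange ×10^3 → 36000 Ω.
R2: green, yellow → 54; red ×10^2 → 5400 Ω.
Series: 36000 + 5400 = 41400 Ω.

41400 Ω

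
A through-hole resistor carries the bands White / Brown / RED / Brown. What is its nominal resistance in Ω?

White → 9 (first significant figure)
Brown → 1 (second significant figure)
Red → ×10^2 multiplier
91 × 100 = 9100 Ω

9100 Ω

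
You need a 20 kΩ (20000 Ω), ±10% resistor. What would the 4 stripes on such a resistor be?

20000 Ω = 20 × 10^3.
2 → red
0 → black
Multiplier 10^3 → orange.
±10% tolerance → silver.

red, black, orange, silver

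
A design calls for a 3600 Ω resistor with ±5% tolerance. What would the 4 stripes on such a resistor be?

orange, blue, red, gold

3600 Ω = 36 × 10^2.
3 → orange
6 → blue
Multiplier 10^2 → red.
±5% tolerance → gold.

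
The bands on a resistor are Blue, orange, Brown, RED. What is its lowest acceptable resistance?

Blue → 6 (first significant figure)
Orange → 3 (second significant figure)
Brown → ×10 multiplier
Red → ±2% tolerance
63 × 10 = 630 Ω
Lowest = 630 × (1 − 2/100) = 617.4 Ω.

617.4 Ω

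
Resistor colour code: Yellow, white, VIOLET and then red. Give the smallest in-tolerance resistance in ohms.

Yellow → 4 (first significant figure)
White → 9 (second significant figure)
Violet → ×10^7 multiplier
Red → ±2% tolerance
49 × 10000000 = 490000000 Ω
Smallest = 490000000 × (1 − 2/100) = 480200000 Ω.

480200000 Ω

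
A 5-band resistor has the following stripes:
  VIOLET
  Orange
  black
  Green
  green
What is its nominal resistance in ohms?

73000000 Ω

Violet → 7 (first significant figure)
Orange → 3 (second significant figure)
Black → 0 (third significant figure)
Green → ×10^5 multiplier
730 × 100000 = 73000000 Ω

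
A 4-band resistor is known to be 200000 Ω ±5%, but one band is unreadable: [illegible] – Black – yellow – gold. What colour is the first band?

red

200000 Ω = 20 × 10^4.
The first band gives digit 2 of the significand, and 2 is red.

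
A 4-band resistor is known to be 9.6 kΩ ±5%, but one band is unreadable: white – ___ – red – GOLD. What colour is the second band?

9600 Ω = 96 × 10^2.
The second band gives digit 6 of the significand, and 6 is blue.

blue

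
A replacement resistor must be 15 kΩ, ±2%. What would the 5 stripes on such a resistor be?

brown, green, black, red, red

15000 Ω = 150 × 10^2.
1 → brown
5 → green
0 → black
Multiplier 10^2 → red.
±2% tolerance → red.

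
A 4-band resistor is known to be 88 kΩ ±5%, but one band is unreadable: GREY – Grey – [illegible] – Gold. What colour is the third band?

88000 Ω = 88 × 10^3.
The third band is the multiplier, 10^3, which is orange.

orange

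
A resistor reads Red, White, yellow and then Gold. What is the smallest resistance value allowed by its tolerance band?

Red → 2 (first significant figure)
White → 9 (second significant figure)
Yellow → ×10^4 multiplier
Gold → ±5% tolerance
29 × 10000 = 290000 Ω
Smallest = 290000 × (1 − 5/100) = 275500 Ω.

275500 Ω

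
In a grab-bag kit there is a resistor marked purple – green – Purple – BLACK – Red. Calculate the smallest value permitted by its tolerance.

Violet → 7 (first significant figure)
Green → 5 (second significant figure)
Violet → 7 (third significant figure)
Black → ×1 multiplier
Red → ±2% tolerance
757 × 1 = 757 Ω
Smallest = 757 × (1 − 2/100) = 741.86 Ω.

741.86 Ω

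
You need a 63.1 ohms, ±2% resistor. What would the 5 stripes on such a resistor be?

63.1 Ω = 631 × 10^-1.
6 → blue
3 → orange
1 → brown
Multiplier 10^-1 → gold.
±2% tolerance → red.

blue, orange, brown, gold, red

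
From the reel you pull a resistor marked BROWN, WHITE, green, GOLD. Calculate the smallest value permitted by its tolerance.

1805000 Ω

Brown → 1 (first significant figure)
White → 9 (second significant figure)
Green → ×10^5 multiplier
Gold → ±5% tolerance
19 × 100000 = 1900000 Ω
Smallest = 1900000 × (1 − 5/100) = 1805000 Ω.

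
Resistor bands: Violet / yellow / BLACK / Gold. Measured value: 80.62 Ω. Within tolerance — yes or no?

Violet → 7 (first significant figure)
Yellow → 4 (second significant figure)
Black → ×1 multiplier
Gold → ±5% tolerance
74 × 1 = 74 Ω
Allowed range: 70.3 Ω to 77.7 Ω.
80.62 Ω lies outside that range.

no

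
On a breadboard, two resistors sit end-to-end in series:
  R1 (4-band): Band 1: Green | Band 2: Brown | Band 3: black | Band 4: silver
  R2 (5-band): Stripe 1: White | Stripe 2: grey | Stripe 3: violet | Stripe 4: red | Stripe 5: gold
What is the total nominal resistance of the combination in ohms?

98751 Ω

R1: green, brown → 51; black ×1 → 51 Ω.
R2: white, grey, violet → 987; red ×10^2 → 98700 Ω.
Series: 51 + 98700 = 98751 Ω.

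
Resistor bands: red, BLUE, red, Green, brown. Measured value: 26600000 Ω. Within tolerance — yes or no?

no

Red → 2 (first significant figure)
Blue → 6 (second significant figure)
Red → 2 (third significant figure)
Green → ×10^5 multiplier
Brown → ±1% tolerance
262 × 100000 = 26200000 Ω
Allowed range: 25938000 Ω to 26462000 Ω.
26600000 Ω lies outside that range.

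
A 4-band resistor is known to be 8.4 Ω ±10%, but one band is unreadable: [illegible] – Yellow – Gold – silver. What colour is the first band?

grey

8.4 Ω = 84 × 10^-1.
The first band gives digit 8 of the significand, and 8 is grey.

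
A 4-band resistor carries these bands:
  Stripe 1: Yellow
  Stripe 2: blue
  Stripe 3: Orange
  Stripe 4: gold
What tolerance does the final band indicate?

±5%

The last band, gold, is the tolerance band.
Gold corresponds to ±5%.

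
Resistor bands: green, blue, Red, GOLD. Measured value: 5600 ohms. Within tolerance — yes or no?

yes

Green → 5 (first significant figure)
Blue → 6 (second significant figure)
Red → ×10^2 multiplier
Gold → ±5% tolerance
56 × 100 = 5600 Ω
Allowed range: 5320 Ω to 5880 Ω.
5600 ohms lies inside that range.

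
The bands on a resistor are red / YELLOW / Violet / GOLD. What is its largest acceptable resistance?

252000000 Ω

Red → 2 (first significant figure)
Yellow → 4 (second significant figure)
Violet → ×10^7 multiplier
Gold → ±5% tolerance
24 × 10000000 = 240000000 Ω
Largest = 240000000 × (1 + 5/100) = 252000000 Ω.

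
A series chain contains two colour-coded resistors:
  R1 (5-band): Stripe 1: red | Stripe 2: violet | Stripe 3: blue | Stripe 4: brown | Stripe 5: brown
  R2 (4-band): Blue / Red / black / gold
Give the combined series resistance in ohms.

R1: red, violet, blue → 276; brown ×10 → 2760 Ω.
R2: blue, red → 62; black ×1 → 62 Ω.
Series: 2760 + 62 = 2822 Ω.

2822 Ω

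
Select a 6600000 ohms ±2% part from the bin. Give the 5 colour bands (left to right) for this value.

blue, blue, black, yellow, red

6600000 Ω = 660 × 10^4.
6 → blue
6 → blue
0 → black
Multiplier 10^4 → yellow.
±2% tolerance → red.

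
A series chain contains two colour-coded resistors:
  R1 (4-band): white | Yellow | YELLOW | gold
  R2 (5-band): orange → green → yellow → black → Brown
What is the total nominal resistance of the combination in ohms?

940354 Ω

R1: white, yellow → 94; yellow ×10^4 → 940000 Ω.
R2: orange, green, yellow → 354; black ×1 → 354 Ω.
Series: 940000 + 354 = 940354 Ω.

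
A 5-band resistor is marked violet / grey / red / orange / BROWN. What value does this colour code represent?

Violet → 7 (first significant figure)
Grey → 8 (second significant figure)
Red → 2 (third significant figure)
Orange → ×10^3 multiplier
782 × 1000 = 782000 Ω

782000 Ω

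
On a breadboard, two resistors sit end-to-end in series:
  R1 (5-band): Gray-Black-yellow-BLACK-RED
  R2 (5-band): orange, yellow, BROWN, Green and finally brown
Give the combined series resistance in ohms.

R1: grey, black, yellow → 804; black ×1 → 804 Ω.
R2: orange, yellow, brown → 341; green ×10^5 → 34100000 Ω.
Series: 804 + 34100000 = 34100804 Ω.

34100804 Ω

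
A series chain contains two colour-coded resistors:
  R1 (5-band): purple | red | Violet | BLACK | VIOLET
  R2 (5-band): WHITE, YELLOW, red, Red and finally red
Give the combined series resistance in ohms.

94927 Ω

R1: violet, red, violet → 727; black ×1 → 727 Ω.
R2: white, yellow, red → 942; red ×10^2 → 94200 Ω.
Series: 727 + 94200 = 94927 Ω.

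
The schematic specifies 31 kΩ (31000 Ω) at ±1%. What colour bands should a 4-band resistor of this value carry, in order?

31000 Ω = 31 × 10^3.
3 → orange
1 → brown
Multiplier 10^3 → orange.
±1% tolerance → brown.

orange, brown, orange, brown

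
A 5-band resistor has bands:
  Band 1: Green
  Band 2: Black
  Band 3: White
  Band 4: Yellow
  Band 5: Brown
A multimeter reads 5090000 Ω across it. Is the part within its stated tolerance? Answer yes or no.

yes

Green → 5 (first significant figure)
Black → 0 (second significant figure)
White → 9 (third significant figure)
Yellow → ×10^4 multiplier
Brown → ±1% tolerance
509 × 10000 = 5090000 Ω
Allowed range: 5039100 Ω to 5140900 Ω.
5090000 Ω lies inside that range.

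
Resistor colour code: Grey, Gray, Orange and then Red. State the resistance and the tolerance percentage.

88000 Ω ±2%

Grey → 8 (first significant figure)
Grey → 8 (second significant figure)
Orange → ×10^3 multiplier
Red → ±2% tolerance
88 × 1000 = 88000 Ω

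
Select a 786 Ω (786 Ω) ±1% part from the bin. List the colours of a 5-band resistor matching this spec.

violet, grey, blue, black, brown

786 Ω = 786 × 10^0.
7 → violet
8 → grey
6 → blue
Multiplier 10^0 → black.
±1% tolerance → brown.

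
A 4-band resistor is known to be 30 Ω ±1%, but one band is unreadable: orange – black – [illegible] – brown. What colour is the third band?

black

30 Ω = 30 × 10^0.
The third band is the multiplier, 10^0, which is black.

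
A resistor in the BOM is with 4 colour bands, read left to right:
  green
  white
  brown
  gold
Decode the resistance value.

590 Ω

Green → 5 (first significant figure)
White → 9 (second significant figure)
Brown → ×10 multiplier
59 × 10 = 590 Ω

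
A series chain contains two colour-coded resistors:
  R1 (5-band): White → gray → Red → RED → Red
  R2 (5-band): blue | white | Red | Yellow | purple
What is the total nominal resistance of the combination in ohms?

7018200 Ω

R1: white, grey, red → 982; red ×10^2 → 98200 Ω.
R2: blue, white, red → 692; yellow ×10^4 → 6920000 Ω.
Series: 98200 + 6920000 = 7018200 Ω.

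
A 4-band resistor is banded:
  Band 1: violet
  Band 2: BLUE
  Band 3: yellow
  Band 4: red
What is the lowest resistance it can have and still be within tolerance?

744800 Ω

Violet → 7 (first significant figure)
Blue → 6 (second significant figure)
Yellow → ×10^4 multiplier
Red → ±2% tolerance
76 × 10000 = 760000 Ω
Lowest = 760000 × (1 − 2/100) = 744800 Ω.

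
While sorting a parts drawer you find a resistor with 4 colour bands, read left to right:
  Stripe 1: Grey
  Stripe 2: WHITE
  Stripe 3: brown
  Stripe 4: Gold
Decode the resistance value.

890 Ω

Grey → 8 (first significant figure)
White → 9 (second significant figure)
Brown → ×10 multiplier
89 × 10 = 890 Ω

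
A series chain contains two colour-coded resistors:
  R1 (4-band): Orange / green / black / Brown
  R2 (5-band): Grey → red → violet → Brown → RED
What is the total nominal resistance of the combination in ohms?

R1: orange, green → 35; black ×1 → 35 Ω.
R2: grey, red, violet → 827; brown ×10 → 8270 Ω.
Series: 35 + 8270 = 8305 Ω.

8305 Ω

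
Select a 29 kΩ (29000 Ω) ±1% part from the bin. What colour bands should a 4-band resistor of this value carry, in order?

29000 Ω = 29 × 10^3.
2 → red
9 → white
Multiplier 10^3 → orange.
±1% tolerance → brown.

red, white, orange, brown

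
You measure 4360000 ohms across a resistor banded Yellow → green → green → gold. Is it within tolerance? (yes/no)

yes

Yellow → 4 (first significant figure)
Green → 5 (second significant figure)
Green → ×10^5 multiplier
Gold → ±5% tolerance
45 × 100000 = 4500000 Ω
Allowed range: 4275000 Ω to 4725000 Ω.
4360000 ohms lies inside that range.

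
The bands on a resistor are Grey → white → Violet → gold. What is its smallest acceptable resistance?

845500000 Ω

Grey → 8 (first significant figure)
White → 9 (second significant figure)
Violet → ×10^7 multiplier
Gold → ±5% tolerance
89 × 10000000 = 890000000 Ω
Smallest = 890000000 × (1 − 5/100) = 845500000 Ω.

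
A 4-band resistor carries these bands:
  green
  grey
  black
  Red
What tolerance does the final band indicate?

The last band, red, is the tolerance band.
Red corresponds to ±2%.

±2%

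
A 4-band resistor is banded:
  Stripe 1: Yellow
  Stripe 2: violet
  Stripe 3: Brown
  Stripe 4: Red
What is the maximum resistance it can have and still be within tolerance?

Yellow → 4 (first significant figure)
Violet → 7 (second significant figure)
Brown → ×10 multiplier
Red → ±2% tolerance
47 × 10 = 470 Ω
Maximum = 470 × (1 + 2/100) = 479.4 Ω.

479.4 Ω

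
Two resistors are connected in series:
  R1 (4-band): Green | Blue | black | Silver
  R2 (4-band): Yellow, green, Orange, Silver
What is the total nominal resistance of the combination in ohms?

45056 Ω

R1: green, blue → 56; black ×1 → 56 Ω.
R2: yellow, green → 45; orange ×10^3 → 45000 Ω.
Series: 56 + 45000 = 45056 Ω.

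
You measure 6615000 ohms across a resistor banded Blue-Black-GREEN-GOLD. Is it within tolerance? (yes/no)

no

Blue → 6 (first significant figure)
Black → 0 (second significant figure)
Green → ×10^5 multiplier
Gold → ±5% tolerance
60 × 100000 = 6000000 Ω
Allowed range: 5700000 Ω to 6300000 Ω.
6615000 ohms lies outside that range.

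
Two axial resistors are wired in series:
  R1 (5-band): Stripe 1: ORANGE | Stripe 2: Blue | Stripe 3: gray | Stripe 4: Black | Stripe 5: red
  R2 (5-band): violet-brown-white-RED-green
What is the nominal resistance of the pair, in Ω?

72268 Ω

R1: orange, blue, grey → 368; black ×1 → 368 Ω.
R2: violet, brown, white → 719; red ×10^2 → 71900 Ω.
Series: 368 + 71900 = 72268 Ω.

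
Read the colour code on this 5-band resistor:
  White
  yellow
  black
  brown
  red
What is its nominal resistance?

White → 9 (first significant figure)
Yellow → 4 (second significant figure)
Black → 0 (third significant figure)
Brown → ×10 multiplier
940 × 10 = 9400 Ω

9400 Ω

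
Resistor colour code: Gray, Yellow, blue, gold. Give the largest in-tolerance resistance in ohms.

88200000 Ω

Grey → 8 (first significant figure)
Yellow → 4 (second significant figure)
Blue → ×10^6 multiplier
Gold → ±5% tolerance
84 × 1000000 = 84000000 Ω
Largest = 84000000 × (1 + 5/100) = 88200000 Ω.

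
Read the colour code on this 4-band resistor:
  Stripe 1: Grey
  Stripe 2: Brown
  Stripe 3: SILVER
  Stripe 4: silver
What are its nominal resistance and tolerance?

Grey → 8 (first significant figure)
Brown → 1 (second significant figure)
Silver → ×0.01 multiplier
Silver → ±10% tolerance
81 × 0.01 = 0.81 Ω

0.81 Ω ±10%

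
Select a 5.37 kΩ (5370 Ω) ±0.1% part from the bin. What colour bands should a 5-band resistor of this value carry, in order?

green, orange, violet, brown, violet

5370 Ω = 537 × 10^1.
5 → green
3 → orange
7 → violet
Multiplier 10^1 → brown.
±0.1% tolerance → violet.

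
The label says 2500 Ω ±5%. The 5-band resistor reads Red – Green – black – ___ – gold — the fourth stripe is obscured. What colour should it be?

brown

2500 Ω = 250 × 10^1.
The fourth band is the multiplier, 10^1, which is brown.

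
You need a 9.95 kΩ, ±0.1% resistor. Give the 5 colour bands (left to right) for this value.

9950 Ω = 995 × 10^1.
9 → white
9 → white
5 → green
Multiplier 10^1 → brown.
±0.1% tolerance → violet.

white, white, green, brown, violet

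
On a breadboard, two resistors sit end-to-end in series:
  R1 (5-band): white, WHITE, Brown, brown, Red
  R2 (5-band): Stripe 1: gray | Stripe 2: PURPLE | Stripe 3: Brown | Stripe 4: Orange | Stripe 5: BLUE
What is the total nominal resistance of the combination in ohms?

R1: white, white, brown → 991; brown ×10 → 9910 Ω.
R2: grey, violet, brown → 871; orange ×10^3 → 871000 Ω.
Series: 9910 + 871000 = 880910 Ω.

880910 Ω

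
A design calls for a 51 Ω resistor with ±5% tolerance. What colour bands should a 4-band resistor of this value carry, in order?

green, brown, black, gold

51 Ω = 51 × 10^0.
5 → green
1 → brown
Multiplier 10^0 → black.
±5% tolerance → gold.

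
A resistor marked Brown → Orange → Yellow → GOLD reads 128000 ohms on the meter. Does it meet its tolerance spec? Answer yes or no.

yes

Brown → 1 (first significant figure)
Orange → 3 (second significant figure)
Yellow → ×10^4 multiplier
Gold → ±5% tolerance
13 × 10000 = 130000 Ω
Allowed range: 123500 Ω to 136500 Ω.
128000 ohms lies inside that range.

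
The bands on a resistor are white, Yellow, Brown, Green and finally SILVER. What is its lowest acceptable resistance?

White → 9 (first significant figure)
Yellow → 4 (second significant figure)
Brown → 1 (third significant figure)
Green → ×10^5 multiplier
Silver → ±10% tolerance
941 × 100000 = 94100000 Ω
Lowest = 94100000 × (1 − 10/100) = 84690000 Ω.

84690000 Ω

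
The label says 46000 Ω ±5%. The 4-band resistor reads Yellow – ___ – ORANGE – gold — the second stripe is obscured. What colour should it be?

46000 Ω = 46 × 10^3.
The second band gives digit 6 of the significand, and 6 is blue.

blue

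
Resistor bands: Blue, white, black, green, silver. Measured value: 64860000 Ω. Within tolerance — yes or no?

Blue → 6 (first significant figure)
White → 9 (second significant figure)
Black → 0 (third significant figure)
Green → ×10^5 multiplier
Silver → ±10% tolerance
690 × 100000 = 69000000 Ω
Allowed range: 62100000 Ω to 75900000 Ω.
64860000 Ω lies inside that range.

yes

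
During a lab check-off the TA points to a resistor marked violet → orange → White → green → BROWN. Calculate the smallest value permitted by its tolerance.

Violet → 7 (first significant figure)
Orange → 3 (second significant figure)
White → 9 (third significant figure)
Green → ×10^5 multiplier
Brown → ±1% tolerance
739 × 100000 = 73900000 Ω
Smallest = 73900000 × (1 − 1/100) = 73161000 Ω.

73161000 Ω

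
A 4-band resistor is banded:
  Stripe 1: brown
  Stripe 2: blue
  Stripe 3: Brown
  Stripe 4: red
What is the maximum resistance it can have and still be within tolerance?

Brown → 1 (first significant figure)
Blue → 6 (second significant figure)
Brown → ×10 multiplier
Red → ±2% tolerance
16 × 10 = 160 Ω
Maximum = 160 × (1 + 2/100) = 163.2 Ω.

163.2 Ω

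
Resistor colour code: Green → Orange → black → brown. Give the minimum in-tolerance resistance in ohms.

Green → 5 (first significant figure)
Orange → 3 (second significant figure)
Black → ×1 multiplier
Brown → ±1% tolerance
53 × 1 = 53 Ω
Minimum = 53 × (1 − 1/100) = 52.47 Ω.

52.47 Ω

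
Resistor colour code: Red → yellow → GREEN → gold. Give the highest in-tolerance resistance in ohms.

Red → 2 (first significant figure)
Yellow → 4 (second significant figure)
Green → ×10^5 multiplier
Gold → ±5% tolerance
24 × 100000 = 2400000 Ω
Highest = 2400000 × (1 + 5/100) = 2520000 Ω.

2520000 Ω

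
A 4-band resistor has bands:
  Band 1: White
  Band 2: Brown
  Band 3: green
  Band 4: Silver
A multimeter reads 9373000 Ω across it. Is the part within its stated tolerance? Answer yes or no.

White → 9 (first significant figure)
Brown → 1 (second significant figure)
Green → ×10^5 multiplier
Silver → ±10% tolerance
91 × 100000 = 9100000 Ω
Allowed range: 8190000 Ω to 10010000 Ω.
9373000 Ω lies inside that range.

yes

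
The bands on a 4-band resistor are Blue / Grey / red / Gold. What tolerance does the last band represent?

±5%

The last band, gold, is the tolerance band.
Gold corresponds to ±5%.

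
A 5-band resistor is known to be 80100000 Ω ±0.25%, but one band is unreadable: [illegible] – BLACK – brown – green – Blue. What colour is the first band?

grey

80100000 Ω = 801 × 10^5.
The first band gives digit 8 of the significand, and 8 is grey.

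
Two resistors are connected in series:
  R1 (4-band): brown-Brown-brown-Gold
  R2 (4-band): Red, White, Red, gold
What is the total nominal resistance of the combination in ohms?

R1: brown, brown → 11; brown ×10 → 110 Ω.
R2: red, white → 29; red ×10^2 → 2900 Ω.
Series: 110 + 2900 = 3010 Ω.

3010 Ω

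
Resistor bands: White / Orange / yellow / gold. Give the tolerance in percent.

The last band, gold, is the tolerance band.
Gold corresponds to ±5%.

±5%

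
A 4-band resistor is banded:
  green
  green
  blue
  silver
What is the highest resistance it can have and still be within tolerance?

60500000 Ω

Green → 5 (first significant figure)
Green → 5 (second significant figure)
Blue → ×10^6 multiplier
Silver → ±10% tolerance
55 × 1000000 = 55000000 Ω
Highest = 55000000 × (1 + 10/100) = 60500000 Ω.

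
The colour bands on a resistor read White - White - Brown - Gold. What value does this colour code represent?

990 Ω

White → 9 (first significant figure)
White → 9 (second significant figure)
Brown → ×10 multiplier
99 × 10 = 990 Ω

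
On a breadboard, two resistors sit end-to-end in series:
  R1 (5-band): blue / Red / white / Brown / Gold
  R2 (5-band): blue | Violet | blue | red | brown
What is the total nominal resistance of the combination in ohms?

R1: blue, red, white → 629; brown ×10 → 6290 Ω.
R2: blue, violet, blue → 676; red ×10^2 → 67600 Ω.
Series: 6290 + 67600 = 73890 Ω.

73890 Ω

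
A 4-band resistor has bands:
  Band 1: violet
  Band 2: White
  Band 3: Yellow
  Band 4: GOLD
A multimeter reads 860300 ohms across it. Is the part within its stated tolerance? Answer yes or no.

no

Violet → 7 (first significant figure)
White → 9 (second significant figure)
Yellow → ×10^4 multiplier
Gold → ±5% tolerance
79 × 10000 = 790000 Ω
Allowed range: 750500 Ω to 829500 Ω.
860300 ohms lies outside that range.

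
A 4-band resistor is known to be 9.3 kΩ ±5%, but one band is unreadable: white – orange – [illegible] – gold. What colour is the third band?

9300 Ω = 93 × 10^2.
The third band is the multiplier, 10^2, which is red.

red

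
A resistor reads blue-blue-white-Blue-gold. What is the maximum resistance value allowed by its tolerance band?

Blue → 6 (first significant figure)
Blue → 6 (second significant figure)
White → 9 (third significant figure)
Blue → ×10^6 multiplier
Gold → ±5% tolerance
669 × 1000000 = 669000000 Ω
Maximum = 669000000 × (1 + 5/100) = 702450000 Ω.

702450000 Ω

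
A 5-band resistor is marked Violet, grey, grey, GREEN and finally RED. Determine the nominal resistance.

Violet → 7 (first significant figure)
Grey → 8 (second significant figure)
Grey → 8 (third significant figure)
Green → ×10^5 multiplier
788 × 100000 = 78800000 Ω

78800000 Ω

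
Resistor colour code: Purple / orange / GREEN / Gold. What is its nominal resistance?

Violet → 7 (first significant figure)
Orange → 3 (second significant figure)
Green → ×10^5 multiplier
73 × 100000 = 7300000 Ω

7300000 Ω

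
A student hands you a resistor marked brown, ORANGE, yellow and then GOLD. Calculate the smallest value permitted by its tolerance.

Brown → 1 (first significant figure)
Orange → 3 (second significant figure)
Yellow → ×10^4 multiplier
Gold → ±5% tolerance
13 × 10000 = 130000 Ω
Smallest = 130000 × (1 − 5/100) = 123500 Ω.

123500 Ω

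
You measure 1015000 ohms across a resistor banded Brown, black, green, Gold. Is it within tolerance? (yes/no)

Brown → 1 (first significant figure)
Black → 0 (second significant figure)
Green → ×10^5 multiplier
Gold → ±5% tolerance
10 × 100000 = 1000000 Ω
Allowed range: 950000 Ω to 1050000 Ω.
1015000 ohms lies inside that range.

yes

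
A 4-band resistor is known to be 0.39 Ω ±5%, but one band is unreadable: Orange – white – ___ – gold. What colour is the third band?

silver

0.39 Ω = 39 × 10^-2.
The third band is the multiplier, 10^-2, which is silver.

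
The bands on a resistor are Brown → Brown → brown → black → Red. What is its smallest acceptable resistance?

Brown → 1 (first significant figure)
Brown → 1 (second significant figure)
Brown → 1 (third significant figure)
Black → ×1 multiplier
Red → ±2% tolerance
111 × 1 = 111 Ω
Smallest = 111 × (1 − 2/100) = 108.78 Ω.

108.78 Ω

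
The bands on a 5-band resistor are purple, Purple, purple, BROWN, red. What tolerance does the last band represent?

±2%

The last band, red, is the tolerance band.
Red corresponds to ±2%.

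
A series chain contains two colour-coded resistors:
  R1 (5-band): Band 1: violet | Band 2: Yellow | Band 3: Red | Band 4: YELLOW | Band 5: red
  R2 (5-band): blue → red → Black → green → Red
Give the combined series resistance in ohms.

R1: violet, yellow, red → 742; yellow ×10^4 → 7420000 Ω.
R2: blue, red, black → 620; green ×10^5 → 62000000 Ω.
Series: 7420000 + 62000000 = 69420000 Ω.

69420000 Ω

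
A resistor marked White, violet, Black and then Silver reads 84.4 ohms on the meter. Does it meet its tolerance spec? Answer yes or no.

White → 9 (first significant figure)
Violet → 7 (second significant figure)
Black → ×1 multiplier
Silver → ±10% tolerance
97 × 1 = 97 Ω
Allowed range: 87.3 Ω to 106.7 Ω.
84.4 ohms lies outside that range.

no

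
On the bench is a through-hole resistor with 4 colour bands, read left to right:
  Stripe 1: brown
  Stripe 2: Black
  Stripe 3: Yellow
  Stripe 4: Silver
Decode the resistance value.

Brown → 1 (first significant figure)
Black → 0 (second significant figure)
Yellow → ×10^4 multiplier
10 × 10000 = 100000 Ω

100000 Ω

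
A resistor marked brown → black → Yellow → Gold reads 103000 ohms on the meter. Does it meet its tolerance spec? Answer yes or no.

yes

Brown → 1 (first significant figure)
Black → 0 (second significant figure)
Yellow → ×10^4 multiplier
Gold → ±5% tolerance
10 × 10000 = 100000 Ω
Allowed range: 95000 Ω to 105000 Ω.
103000 ohms lies inside that range.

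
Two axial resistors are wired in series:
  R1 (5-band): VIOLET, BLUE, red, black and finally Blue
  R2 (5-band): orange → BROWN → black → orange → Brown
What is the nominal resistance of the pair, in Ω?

R1: violet, blue, red → 762; black ×1 → 762 Ω.
R2: orange, brown, black → 310; orange ×10^3 → 310000 Ω.
Series: 762 + 310000 = 310762 Ω.

310762 Ω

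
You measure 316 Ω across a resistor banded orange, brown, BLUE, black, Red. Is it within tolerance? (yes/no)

yes

Orange → 3 (first significant figure)
Brown → 1 (second significant figure)
Blue → 6 (third significant figure)
Black → ×1 multiplier
Red → ±2% tolerance
316 × 1 = 316 Ω
Allowed range: 309.68 Ω to 322.32 Ω.
316 Ω lies inside that range.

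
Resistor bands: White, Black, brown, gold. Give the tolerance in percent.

±5%

The last band, gold, is the tolerance band.
Gold corresponds to ±5%.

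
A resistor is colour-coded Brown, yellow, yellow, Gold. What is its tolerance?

±5%

The last band, gold, is the tolerance band.
Gold corresponds to ±5%.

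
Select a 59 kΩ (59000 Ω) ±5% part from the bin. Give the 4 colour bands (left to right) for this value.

59000 Ω = 59 × 10^3.
5 → green
9 → white
Multiplier 10^3 → orange.
±5% tolerance → gold.

green, white, orange, gold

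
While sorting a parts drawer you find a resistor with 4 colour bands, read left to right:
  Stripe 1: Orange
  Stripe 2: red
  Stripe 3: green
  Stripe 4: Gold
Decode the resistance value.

Orange → 3 (first significant figure)
Red → 2 (second significant figure)
Green → ×10^5 multiplier
32 × 100000 = 3200000 Ω

3200000 Ω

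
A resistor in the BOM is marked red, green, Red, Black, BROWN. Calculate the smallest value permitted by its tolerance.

249.48 Ω

Red → 2 (first significant figure)
Green → 5 (second significant figure)
Red → 2 (third significant figure)
Black → ×1 multiplier
Brown → ±1% tolerance
252 × 1 = 252 Ω
Smallest = 252 × (1 − 1/100) = 249.48 Ω.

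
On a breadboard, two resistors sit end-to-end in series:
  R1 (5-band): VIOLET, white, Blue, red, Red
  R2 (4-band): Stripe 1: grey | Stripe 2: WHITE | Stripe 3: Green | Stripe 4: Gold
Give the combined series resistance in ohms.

R1: violet, white, blue → 796; red ×10^2 → 79600 Ω.
R2: grey, white → 89; green ×10^5 → 8900000 Ω.
Series: 79600 + 8900000 = 8979600 Ω.

8979600 Ω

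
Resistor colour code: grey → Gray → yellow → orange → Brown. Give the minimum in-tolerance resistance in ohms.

875160 Ω

Grey → 8 (first significant figure)
Grey → 8 (second significant figure)
Yellow → 4 (third significant figure)
Orange → ×10^3 multiplier
Brown → ±1% tolerance
884 × 1000 = 884000 Ω
Minimum = 884000 × (1 − 1/100) = 875160 Ω.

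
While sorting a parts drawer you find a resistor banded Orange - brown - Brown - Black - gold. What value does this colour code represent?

Orange → 3 (first significant figure)
Brown → 1 (second significant figure)
Brown → 1 (third significant figure)
Black → ×1 multiplier
311 × 1 = 311 Ω

311 Ω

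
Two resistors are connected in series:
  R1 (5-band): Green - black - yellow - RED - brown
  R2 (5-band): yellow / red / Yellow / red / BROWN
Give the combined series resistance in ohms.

92800 Ω

R1: green, black, yellow → 504; red ×10^2 → 50400 Ω.
R2: yellow, red, yellow → 424; red ×10^2 → 42400 Ω.
Series: 50400 + 42400 = 92800 Ω.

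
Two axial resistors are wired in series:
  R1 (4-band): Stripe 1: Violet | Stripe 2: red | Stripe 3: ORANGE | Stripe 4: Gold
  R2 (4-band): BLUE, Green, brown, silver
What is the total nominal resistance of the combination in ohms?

R1: violet, red → 72; orange ×10^3 → 72000 Ω.
R2: blue, green → 65; brown ×10 → 650 Ω.
Series: 72000 + 650 = 72650 Ω.

72650 Ω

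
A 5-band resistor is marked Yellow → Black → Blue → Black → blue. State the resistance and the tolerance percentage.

Yellow → 4 (first significant figure)
Black → 0 (second significant figure)
Blue → 6 (third significant figure)
Black → ×1 multiplier
Blue → ±0.25% tolerance
406 × 1 = 406 Ω

406 Ω ±0.25%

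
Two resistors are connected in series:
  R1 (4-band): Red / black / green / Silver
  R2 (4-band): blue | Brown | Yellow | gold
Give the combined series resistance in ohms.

2610000 Ω

R1: red, black → 20; green ×10^5 → 2000000 Ω.
R2: blue, brown → 61; yellow ×10^4 → 610000 Ω.
Series: 2000000 + 610000 = 2610000 Ω.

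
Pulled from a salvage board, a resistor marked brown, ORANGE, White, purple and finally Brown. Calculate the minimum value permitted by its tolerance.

Brown → 1 (first significant figure)
Orange → 3 (second significant figure)
White → 9 (third significant figure)
Violet → ×10^7 multiplier
Brown → ±1% tolerance
139 × 10000000 = 1390000000 Ω
Minimum = 1390000000 × (1 − 1/100) = 1376100000 Ω.

1376100000 Ω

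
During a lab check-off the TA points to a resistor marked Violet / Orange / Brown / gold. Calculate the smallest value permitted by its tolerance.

Violet → 7 (first significant figure)
Orange → 3 (second significant figure)
Brown → ×10 multiplier
Gold → ±5% tolerance
73 × 10 = 730 Ω
Smallest = 730 × (1 − 5/100) = 693.5 Ω.

693.5 Ω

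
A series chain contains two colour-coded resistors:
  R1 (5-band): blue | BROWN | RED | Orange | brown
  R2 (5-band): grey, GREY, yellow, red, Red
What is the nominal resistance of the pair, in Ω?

700400 Ω

R1: blue, brown, red → 612; orange ×10^3 → 612000 Ω.
R2: grey, grey, yellow → 884; red ×10^2 → 88400 Ω.
Series: 612000 + 88400 = 700400 Ω.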